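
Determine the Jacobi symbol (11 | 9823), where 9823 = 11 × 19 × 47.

Reciprocity: 11 ≡ 3 and 9823 ≡ 3 (mod 4), so (11/9823) = −(9823/11).
Reduce top mod 11: now compute (0/11).
Top reduces to 0: gcd > 1, so the symbol is 0.

0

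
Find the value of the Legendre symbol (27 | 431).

Euler's criterion: (27/431) ≡ 27^215 (mod 431).
27^2 ≡ 298 (mod 431)
27^4 ≡ 18 (mod 431)
27^8 ≡ 324 (mod 431)
27^16 ≡ 243 (mod 431)
27^32 ≡ 2 (mod 431)
27^64 ≡ 4 (mod 431)
27^128 ≡ 16 (mod 431)
27^215 = 27^(128+64+16+4+2+1) ≡ 1 (mod 431).
Result is 1, so (27/431) = 1.

1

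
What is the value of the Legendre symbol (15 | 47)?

-1

Reciprocity: 15 ≡ 3 and 47 ≡ 3 (mod 4), so (15/47) = −(47/15).
Reduce top mod 15: now compute (2/15).
Pull out 2: since 15 ≡ 7 (mod 8), (2/15) = +1.
Reached (1/15) = 1. Collecting the sign flips along the way, the symbol is -1.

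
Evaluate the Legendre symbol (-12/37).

1

Euler's criterion: (-12/37) ≡ 25^18 (mod 37).
25^2 ≡ 33 (mod 37)
25^4 ≡ 16 (mod 37)
25^8 ≡ 34 (mod 37)
25^16 ≡ 9 (mod 37)
25^18 = 25^(16+2) ≡ 1 (mod 37).
Result is 1, so (-12/37) = 1.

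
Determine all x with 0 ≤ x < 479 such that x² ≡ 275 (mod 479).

189, 290

Since 479 ≡ 3 (mod 4), a square root of 275 is 275^((479+1)/4) = 275^120 mod 479.
Repeated squaring: 275^2≡422, 275^4≡375, 275^8≡278, 275^16≡165, 275^32≡401, 275^64≡336 (mod 479).
275^120 = 275^(64+32+16+8) ≡ 189 (mod 479).
Check: 189² = 35721 ≡ 275 (mod 479). The two roots are 189 and 290.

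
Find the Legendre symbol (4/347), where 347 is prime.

1

Pull out 2^2: since 347 ≡ 3 (mod 8), (2/347) = -1, so (2/347)^2 = +1.
Reached (1/347) = 1. Collecting the sign flips along the way, the symbol is +1.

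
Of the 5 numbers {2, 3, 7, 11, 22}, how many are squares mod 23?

2

(2/23) = +1 → QR.
(3/23) = +1 → QR.
(7/23) = -1 → non-residue.
(11/23) = -1 → non-residue.
(22/23) = -1 → non-residue.
Total quadratic residues among the 5: 2.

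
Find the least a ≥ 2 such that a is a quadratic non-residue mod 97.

5

(2/97) = +1, so 2 is a residue.
(3/97) = +1, so 3 is a residue.
(4/97) = +1, so 4 is a residue.
(5/97) = −1, so 5 is the smallest positive non-residue mod 97.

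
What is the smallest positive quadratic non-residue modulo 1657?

5

(2/1657) = +1, so 2 is a residue.
(3/1657) = +1, so 3 is a residue.
(4/1657) = +1, so 4 is a residue.
(5/1657) = −1, so 5 is the smallest positive non-residue mod 1657.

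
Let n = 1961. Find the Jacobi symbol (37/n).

Reciprocity: 37 ≡ 1 and 1961 ≡ 1 (mod 4), so (37/1961) = +(1961/37).
Reduce top mod 37: now compute (0/37).
Top reduces to 0: gcd > 1, so the symbol is 0.

0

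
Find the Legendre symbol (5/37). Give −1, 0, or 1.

-1

Reciprocity: 5 ≡ 1 and 37 ≡ 1 (mod 4), so (5/37) = +(37/5).
Reduce top mod 5: now compute (2/5).
Pull out 2: since 5 ≡ 5 (mod 8), (2/5) = -1.
Reached (1/5) = 1. Collecting the sign flips along the way, the symbol is -1.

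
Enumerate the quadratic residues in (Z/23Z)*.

1, 2, 3, 4, 6, 8, 9, 12, 13, 16, 18

Square k = 1,…,11 (k and 23−k give the same square):
1²=1, 2²=4, 3²=9, 4²=16, 5²≡2, 6²≡13, 7²≡3, 8²≡18, 9²≡12, 10²≡8, 11²≡6 (mod 23).
So the quadratic residues mod 23 are {1, 2, 3, 4, 6, 8, 9, 12, 13, 16, 18}.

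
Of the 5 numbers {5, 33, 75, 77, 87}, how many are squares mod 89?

2

(5/89) = +1 → QR.
(33/89) = -1 → non-residue.
(75/89) = -1 → non-residue.
(77/89) = -1 → non-residue.
(87/89) = +1 → QR.
Total quadratic residues among the 5: 2.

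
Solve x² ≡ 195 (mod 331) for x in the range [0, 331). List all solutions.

107, 224

Since 331 ≡ 3 (mod 4), a square root of 195 is 195^((331+1)/4) = 195^83 mod 331.
Repeated squaring: 195^2≡291, 195^4≡276, 195^8≡46, 195^16≡130, 195^32≡19, 195^64≡30 (mod 331).
195^83 = 195^(64+16+2+1) ≡ 224 (mod 331).
Check: 224² = 50176 ≡ 195 (mod 331). The two roots are 107 and 224.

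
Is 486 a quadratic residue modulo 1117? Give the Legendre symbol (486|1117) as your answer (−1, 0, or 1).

-1

Pull out 2: since 1117 ≡ 5 (mod 8), (2/1117) = -1.
Reciprocity: 243 ≡ 3 and 1117 ≡ 1 (mod 4), so (243/1117) = +(1117/243).
Reduce top mod 243: now compute (145/243).
Reciprocity: 145 ≡ 1 and 243 ≡ 3 (mod 4), so (145/243) = +(243/145).
Reduce top mod 145: now compute (98/145).
Pull out 2: since 145 ≡ 1 (mod 8), (2/145) = +1.
Reciprocity: 49 ≡ 1 and 145 ≡ 1 (mod 4), so (49/145) = +(145/49).
Reduce top mod 49: now compute (47/49).
Reciprocity: 47 ≡ 3 and 49 ≡ 1 (mod 4), so (47/49) = +(49/47).
Reduce top mod 47: now compute (2/47).
Pull out 2: since 47 ≡ 7 (mod 8), (2/47) = +1.
Reached (1/47) = 1. Collecting the sign flips along the way, the symbol is -1.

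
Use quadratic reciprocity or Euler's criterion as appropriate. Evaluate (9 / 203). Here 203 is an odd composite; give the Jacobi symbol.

1

Reciprocity: 9 ≡ 1 and 203 ≡ 3 (mod 4), so (9/203) = +(203/9).
Reduce top mod 9: now compute (5/9).
Reciprocity: 5 ≡ 1 and 9 ≡ 1 (mod 4), so (5/9) = +(9/5).
Reduce top mod 5: now compute (4/5).
Pull out 2^2: since 5 ≡ 5 (mod 8), (2/5) = -1, so (2/5)^2 = +1.
Reached (1/5) = 1. Collecting the sign flips along the way, the symbol is +1.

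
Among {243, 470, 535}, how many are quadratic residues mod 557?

1

(243/557) = -1 → non-residue.
(470/557) = -1 → non-residue.
(535/557) = +1 → QR.
Total quadratic residues among the 3: 1.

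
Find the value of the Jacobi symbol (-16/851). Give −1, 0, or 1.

-1

First reduce: -16 ≡ 835 (mod 851).
Reciprocity: 835 ≡ 3 and 851 ≡ 3 (mod 4), so (835/851) = −(851/835).
Reduce top mod 835: now compute (16/835).
Pull out 2^4: since 835 ≡ 3 (mod 8), (2/835) = -1, so (2/835)^4 = +1.
Reached (1/835) = 1. Collecting the sign flips along the way, the symbol is -1.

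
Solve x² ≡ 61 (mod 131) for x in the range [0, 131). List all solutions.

Since 131 ≡ 3 (mod 4), a square root of 61 is 61^((131+1)/4) = 61^33 mod 131.
Repeated squaring: 61^2≡53, 61^4≡58, 61^8≡89, 61^16≡61, 61^32≡53 (mod 131).
61^33 = 61^(32+1) ≡ 89 (mod 131).
Check: 89² = 7921 ≡ 61 (mod 131). The two roots are 42 and 89.

42, 89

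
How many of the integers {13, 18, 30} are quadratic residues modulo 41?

1

(13/41) = -1 → non-residue.
(18/41) = +1 → QR.
(30/41) = -1 → non-residue.
Total quadratic residues among the 3: 1.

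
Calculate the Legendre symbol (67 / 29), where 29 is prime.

1

Euler's criterion: (67/29) ≡ 9^14 (mod 29).
9^2 ≡ 23 (mod 29)
9^4 ≡ 7 (mod 29)
9^8 ≡ 20 (mod 29)
9^14 = 9^(8+4+2) ≡ 1 (mod 29).
Result is 1, so (67/29) = 1.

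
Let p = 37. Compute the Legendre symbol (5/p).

-1

Reciprocity: 5 ≡ 1 and 37 ≡ 1 (mod 4), so (5/37) = +(37/5).
Reduce top mod 5: now compute (2/5).
Pull out 2: since 5 ≡ 5 (mod 8), (2/5) = -1.
Reached (1/5) = 1. Collecting the sign flips along the way, the symbol is -1.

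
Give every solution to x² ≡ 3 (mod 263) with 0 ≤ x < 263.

23, 240

Since 263 ≡ 3 (mod 4), a square root of 3 is 3^((263+1)/4) = 3^66 mod 263.
Repeated squaring: 3^2≡9, 3^4≡81, 3^8≡249, 3^16≡196, 3^32≡18, 3^64≡61 (mod 263).
3^66 = 3^(64+2) ≡ 23 (mod 263).
Check: 23² = 529 ≡ 3 (mod 263). The two roots are 23 and 240.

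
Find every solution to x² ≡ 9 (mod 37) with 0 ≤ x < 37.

3, 34

37 ≡ 1 (mod 4), so we find a root by search.
Trying successive values, 3² = 9 ≡ 9 (mod 37). The other root is 37 − 3 = 34.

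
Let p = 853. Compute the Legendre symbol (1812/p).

Euler's criterion: (1812/853) ≡ 106^426 (mod 853).
106^2 ≡ 147 (mod 853)
106^4 ≡ 284 (mod 853)
106^8 ≡ 474 (mod 853)
106^16 ≡ 337 (mod 853)
106^32 ≡ 120 (mod 853)
106^64 ≡ 752 (mod 853)
106^128 ≡ 818 (mod 853)
106^256 ≡ 372 (mod 853)
106^426 = 106^(256+128+32+8+2) ≡ 1 (mod 853).
Result is 1, so (1812/853) = 1.

1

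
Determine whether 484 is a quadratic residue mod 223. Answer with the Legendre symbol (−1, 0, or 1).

Euler's criterion: (484/223) ≡ 38^111 (mod 223).
38^2 ≡ 106 (mod 223)
38^4 ≡ 86 (mod 223)
38^8 ≡ 37 (mod 223)
38^16 ≡ 31 (mod 223)
38^32 ≡ 69 (mod 223)
38^64 ≡ 78 (mod 223)
38^111 = 38^(64+32+8+4+2+1) ≡ 1 (mod 223).
Result is 1, so (484/223) = 1.

1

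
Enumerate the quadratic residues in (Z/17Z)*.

Square k = 1,…,8 (k and 17−k give the same square):
1²=1, 2²=4, 3²=9, 4²=16, 5²≡8, 6²≡2, 7²≡15, 8²≡13 (mod 17).
So the quadratic residues mod 17 are {1, 2, 4, 8, 9, 13, 15, 16}.

1, 2, 4, 8, 9, 13, 15, 16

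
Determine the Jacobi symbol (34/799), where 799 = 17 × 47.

Pull out 2: since 799 ≡ 7 (mod 8), (2/799) = +1.
Reciprocity: 17 ≡ 1 and 799 ≡ 3 (mod 4), so (17/799) = +(799/17).
Reduce top mod 17: now compute (0/17).
Top reduces to 0: gcd > 1, so the symbol is 0.

0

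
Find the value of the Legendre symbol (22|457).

Pull out 2: since 457 ≡ 1 (mod 8), (2/457) = +1.
Reciprocity: 11 ≡ 3 and 457 ≡ 1 (mod 4), so (11/457) = +(457/11).
Reduce top mod 11: now compute (6/11).
Pull out 2: since 11 ≡ 3 (mod 8), (2/11) = -1.
Reciprocity: 3 ≡ 3 and 11 ≡ 3 (mod 4), so (3/11) = −(11/3).
Reduce top mod 3: now compute (2/3).
Pull out 2: since 3 ≡ 3 (mod 8), (2/3) = -1.
Reached (1/3) = 1. Collecting the sign flips along the way, the symbol is -1.

-1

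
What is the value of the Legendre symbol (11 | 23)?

Reciprocity: 11 ≡ 3 and 23 ≡ 3 (mod 4), so (11/23) = −(23/11).
Reduce top mod 11: now compute (1/11).
Reached (1/11) = 1. Collecting the sign flips along the way, the symbol is -1.

-1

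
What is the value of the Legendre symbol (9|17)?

1

Euler's criterion: (9/17) ≡ 9^8 (mod 17).
9^2 ≡ 13 (mod 17)
9^4 ≡ 16 (mod 17)
9^8 ≡ 1 (mod 17)
9^8 = 9^(8) ≡ 1 (mod 17).
Result is 1, so (9/17) = 1.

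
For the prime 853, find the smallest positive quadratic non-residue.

(2/853) = −1, so 2 is the smallest positive non-residue mod 853.

2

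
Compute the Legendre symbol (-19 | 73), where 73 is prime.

1

Euler's criterion: (-19/73) ≡ 54^36 (mod 73).
54^2 ≡ 69 (mod 73)
54^4 ≡ 16 (mod 73)
54^8 ≡ 37 (mod 73)
54^16 ≡ 55 (mod 73)
54^32 ≡ 32 (mod 73)
54^36 = 54^(32+4) ≡ 1 (mod 73).
Result is 1, so (-19/73) = 1.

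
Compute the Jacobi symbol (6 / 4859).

Pull out 2: since 4859 ≡ 3 (mod 8), (2/4859) = -1.
Reciprocity: 3 ≡ 3 and 4859 ≡ 3 (mod 4), so (3/4859) = −(4859/3).
Reduce top mod 3: now compute (2/3).
Pull out 2: since 3 ≡ 3 (mod 8), (2/3) = -1.
Reached (1/3) = 1. Collecting the sign flips along the way, the symbol is -1.

-1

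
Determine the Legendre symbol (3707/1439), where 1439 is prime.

-1

First reduce: 3707 ≡ 829 (mod 1439).
Reciprocity: 829 ≡ 1 and 1439 ≡ 3 (mod 4), so (829/1439) = +(1439/829).
Reduce top mod 829: now compute (610/829).
Pull out 2: since 829 ≡ 5 (mod 8), (2/829) = -1.
Reciprocity: 305 ≡ 1 and 829 ≡ 1 (mod 4), so (305/829) = +(829/305).
Reduce top mod 305: now compute (219/305).
Reciprocity: 219 ≡ 3 and 305 ≡ 1 (mod 4), so (219/305) = +(305/219).
Reduce top mod 219: now compute (86/219).
Pull out 2: since 219 ≡ 3 (mod 8), (2/219) = -1.
Reciprocity: 43 ≡ 3 and 219 ≡ 3 (mod 4), so (43/219) = −(219/43).
Reduce top mod 43: now compute (4/43).
Pull out 2^2: since 43 ≡ 3 (mod 8), (2/43) = -1, so (2/43)^2 = +1.
Reached (1/43) = 1. Collecting the sign flips along the way, the symbol is -1.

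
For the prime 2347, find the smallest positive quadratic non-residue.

(2/2347) = −1, so 2 is the smallest positive non-residue mod 2347.

2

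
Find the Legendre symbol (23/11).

1

First reduce: 23 ≡ 1 (mod 11).
Reached (1/11) = 1. Collecting the sign flips along the way, the symbol is +1.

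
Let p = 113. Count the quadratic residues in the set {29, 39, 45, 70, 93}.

(29/113) = -1 → non-residue.
(39/113) = -1 → non-residue.
(45/113) = -1 → non-residue.
(70/113) = -1 → non-residue.
(93/113) = -1 → non-residue.
Total quadratic residues among the 5: 0.

0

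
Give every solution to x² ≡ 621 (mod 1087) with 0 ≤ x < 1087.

102, 985

Since 1087 ≡ 3 (mod 4), a square root of 621 is 621^((1087+1)/4) = 621^272 mod 1087.
Repeated squaring: 621^2≡843, 621^4≡838, 621^8≡42, 621^16≡677, 621^32≡702, 621^64≡393, 621^128≡95, 621^256≡329 (mod 1087).
621^272 = 621^(256+16) ≡ 985 (mod 1087).
Check: 985² = 970225 ≡ 621 (mod 1087). The two roots are 102 and 985.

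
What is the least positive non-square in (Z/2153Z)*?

(2/2153) = +1, so 2 is a residue.
(3/2153) = −1, so 3 is the smallest positive non-residue mod 2153.

3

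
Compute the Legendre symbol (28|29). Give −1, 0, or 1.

1

Euler's criterion: (28/29) ≡ 28^14 (mod 29).
28^2 ≡ 1 (mod 29)
28^4 ≡ 1 (mod 29)
28^8 ≡ 1 (mod 29)
28^14 = 28^(8+4+2) ≡ 1 (mod 29).
Result is 1, so (28/29) = 1.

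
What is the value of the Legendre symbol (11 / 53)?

1

Euler's criterion: (11/53) ≡ 11^26 (mod 53).
11^2 ≡ 15 (mod 53)
11^4 ≡ 13 (mod 53)
11^8 ≡ 10 (mod 53)
11^16 ≡ 47 (mod 53)
11^26 = 11^(16+8+2) ≡ 1 (mod 53).
Result is 1, so (11/53) = 1.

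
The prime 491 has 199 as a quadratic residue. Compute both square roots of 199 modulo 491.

Since 491 ≡ 3 (mod 4), a square root of 199 is 199^((491+1)/4) = 199^123 mod 491.
Repeated squaring: 199^2≡321, 199^4≡422, 199^8≡342, 199^16≡106, 199^32≡434, 199^64≡303 (mod 491).
199^123 = 199^(64+32+16+8+2+1) ≡ 375 (mod 491).
Check: 375² = 140625 ≡ 199 (mod 491). The two roots are 116 and 375.

116, 375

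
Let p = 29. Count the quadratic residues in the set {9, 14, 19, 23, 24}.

3

(9/29) = +1 → QR.
(14/29) = -1 → non-residue.
(19/29) = -1 → non-residue.
(23/29) = +1 → QR.
(24/29) = +1 → QR.
Total quadratic residues among the 5: 3.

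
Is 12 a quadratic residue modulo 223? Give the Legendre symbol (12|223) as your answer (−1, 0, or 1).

-1

Pull out 2^2: since 223 ≡ 7 (mod 8), (2/223) = +1, so (2/223)^2 = +1.
Reciprocity: 3 ≡ 3 and 223 ≡ 3 (mod 4), so (3/223) = −(223/3).
Reduce top mod 3: now compute (1/3).
Reached (1/3) = 1. Collecting the sign flips along the way, the symbol is -1.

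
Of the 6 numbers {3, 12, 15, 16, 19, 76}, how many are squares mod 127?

4

(3/127) = -1 → non-residue.
(12/127) = -1 → non-residue.
(15/127) = +1 → QR.
(16/127) = +1 → QR.
(19/127) = +1 → QR.
(76/127) = +1 → QR.
Total quadratic residues among the 6: 4.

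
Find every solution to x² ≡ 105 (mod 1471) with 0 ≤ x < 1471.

Since 1471 ≡ 3 (mod 4), a square root of 105 is 105^((1471+1)/4) = 105^368 mod 1471.
Repeated squaring: 105^2≡728, 105^4≡424, 105^8≡314, 105^16≡39, 105^32≡50, 105^64≡1029, 105^128≡1192, 105^256≡1349 (mod 1471).
105^368 = 105^(256+64+32+16) ≡ 307 (mod 1471).
Check: 307² = 94249 ≡ 105 (mod 1471). The two roots are 307 and 1164.

307, 1164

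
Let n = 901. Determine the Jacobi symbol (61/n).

Reciprocity: 61 ≡ 1 and 901 ≡ 1 (mod 4), so (61/901) = +(901/61).
Reduce top mod 61: now compute (47/61).
Reciprocity: 47 ≡ 3 and 61 ≡ 1 (mod 4), so (47/61) = +(61/47).
Reduce top mod 47: now compute (14/47).
Pull out 2: since 47 ≡ 7 (mod 8), (2/47) = +1.
Reciprocity: 7 ≡ 3 and 47 ≡ 3 (mod 4), so (7/47) = −(47/7).
Reduce top mod 7: now compute (5/7).
Reciprocity: 5 ≡ 1 and 7 ≡ 3 (mod 4), so (5/7) = +(7/5).
Reduce top mod 5: now compute (2/5).
Pull out 2: since 5 ≡ 5 (mod 8), (2/5) = -1.
Reached (1/5) = 1. Collecting the sign flips along the way, the symbol is +1.

1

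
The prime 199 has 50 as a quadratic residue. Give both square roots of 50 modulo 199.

Since 199 ≡ 3 (mod 4), a square root of 50 is 50^((199+1)/4) = 50^50 mod 199.
Repeated squaring: 50^2≡112, 50^4≡7, 50^8≡49, 50^16≡13, 50^32≡169 (mod 199).
50^50 = 50^(32+16+2) ≡ 100 (mod 199).
Check: 100² = 10000 ≡ 50 (mod 199). The two roots are 99 and 100.

99, 100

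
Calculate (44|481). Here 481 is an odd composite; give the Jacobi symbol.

Pull out 2^2: since 481 ≡ 1 (mod 8), (2/481) = +1, so (2/481)^2 = +1.
Reciprocity: 11 ≡ 3 and 481 ≡ 1 (mod 4), so (11/481) = +(481/11).
Reduce top mod 11: now compute (8/11).
Pull out 2^3: since 11 ≡ 3 (mod 8), (2/11) = -1, so (2/11)^3 = -1.
Reached (1/11) = 1. Collecting the sign flips along the way, the symbol is -1.

-1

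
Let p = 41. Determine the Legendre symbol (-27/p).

Euler's criterion: (-27/41) ≡ 14^20 (mod 41).
14^2 ≡ 32 (mod 41)
14^4 ≡ 40 (mod 41)
14^8 ≡ 1 (mod 41)
14^16 ≡ 1 (mod 41)
14^20 = 14^(16+4) ≡ 40 (mod 41).
Result is 40 ≡ −1, so (-27/41) = −1.

-1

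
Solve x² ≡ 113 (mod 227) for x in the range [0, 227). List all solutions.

106, 121

Since 227 ≡ 3 (mod 4), a square root of 113 is 113^((227+1)/4) = 113^57 mod 227.
Repeated squaring: 113^2≡57, 113^4≡71, 113^8≡47, 113^16≡166, 113^32≡89 (mod 227).
113^57 = 113^(32+16+8+1) ≡ 121 (mod 227).
Check: 121² = 14641 ≡ 113 (mod 227). The two roots are 106 and 121.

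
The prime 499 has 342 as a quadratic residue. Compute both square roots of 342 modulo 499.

29, 470

Since 499 ≡ 3 (mod 4), a square root of 342 is 342^((499+1)/4) = 342^125 mod 499.
Repeated squaring: 342^2≡198, 342^4≡282, 342^8≡183, 342^16≡56, 342^32≡142, 342^64≡204 (mod 499).
342^125 = 342^(64+32+16+8+4+1) ≡ 29 (mod 499).
Check: 29² = 841 ≡ 342 (mod 499). The two roots are 29 and 470.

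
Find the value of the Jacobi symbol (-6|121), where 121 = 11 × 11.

1

First reduce: -6 ≡ 115 (mod 121).
Reciprocity: 115 ≡ 3 and 121 ≡ 1 (mod 4), so (115/121) = +(121/115).
Reduce top mod 115: now compute (6/115).
Pull out 2: since 115 ≡ 3 (mod 8), (2/115) = -1.
Reciprocity: 3 ≡ 3 and 115 ≡ 3 (mod 4), so (3/115) = −(115/3).
Reduce top mod 3: now compute (1/3).
Reached (1/3) = 1. Collecting the sign flips along the way, the symbol is +1.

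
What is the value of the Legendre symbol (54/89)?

-1

Pull out 2: since 89 ≡ 1 (mod 8), (2/89) = +1.
Reciprocity: 27 ≡ 3 and 89 ≡ 1 (mod 4), so (27/89) = +(89/27).
Reduce top mod 27: now compute (8/27).
Pull out 2^3: since 27 ≡ 3 (mod 8), (2/27) = -1, so (2/27)^3 = -1.
Reached (1/27) = 1. Collecting the sign flips along the way, the symbol is -1.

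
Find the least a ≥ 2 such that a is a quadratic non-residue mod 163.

(2/163) = −1, so 2 is the smallest positive non-residue mod 163.

2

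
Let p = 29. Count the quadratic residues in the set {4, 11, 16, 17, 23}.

3

(4/29) = +1 → QR.
(11/29) = -1 → non-residue.
(16/29) = +1 → QR.
(17/29) = -1 → non-residue.
(23/29) = +1 → QR.
Total quadratic residues among the 5: 3.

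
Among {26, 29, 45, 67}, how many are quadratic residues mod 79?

3

(26/79) = +1 → QR.
(29/79) = -1 → non-residue.
(45/79) = +1 → QR.
(67/79) = +1 → QR.
Total quadratic residues among the 4: 3.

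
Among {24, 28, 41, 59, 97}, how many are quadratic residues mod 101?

(24/101) = +1 → QR.
(28/101) = -1 → non-residue.
(41/101) = -1 → non-residue.
(59/101) = -1 → non-residue.
(97/101) = +1 → QR.
Total quadratic residues among the 5: 2.

2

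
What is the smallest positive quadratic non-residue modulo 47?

5

(2/47) = +1, so 2 is a residue.
(3/47) = +1, so 3 is a residue.
(4/47) = +1, so 4 is a residue.
(5/47) = −1, so 5 is the smallest positive non-residue mod 47.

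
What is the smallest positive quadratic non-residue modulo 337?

5

(2/337) = +1, so 2 is a residue.
(3/337) = +1, so 3 is a residue.
(4/337) = +1, so 4 is a residue.
(5/337) = −1, so 5 is the smallest positive non-residue mod 337.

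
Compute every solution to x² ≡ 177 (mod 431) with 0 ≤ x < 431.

120, 311

Since 431 ≡ 3 (mod 4), a square root of 177 is 177^((431+1)/4) = 177^108 mod 431.
Repeated squaring: 177^2≡297, 177^4≡285, 177^8≡197, 177^16≡19, 177^32≡361, 177^64≡159 (mod 431).
177^108 = 177^(64+32+8+4) ≡ 120 (mod 431).
Check: 120² = 14400 ≡ 177 (mod 431). The two roots are 120 and 311.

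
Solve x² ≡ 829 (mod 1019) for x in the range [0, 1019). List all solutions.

Since 1019 ≡ 3 (mod 4), a square root of 829 is 829^((1019+1)/4) = 829^255 mod 1019.
Repeated squaring: 829^2≡435, 829^4≡710, 829^8≡714, 829^16≡296, 829^32≡1001, 829^64≡324, 829^128≡19 (mod 1019).
829^255 = 829^(128+64+32+16+8+4+2+1) ≡ 100 (mod 1019).
Check: 100² = 10000 ≡ 829 (mod 1019). The two roots are 100 and 919.

100, 919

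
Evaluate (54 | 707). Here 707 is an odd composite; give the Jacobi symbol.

-1

Pull out 2: since 707 ≡ 3 (mod 8), (2/707) = -1.
Reciprocity: 27 ≡ 3 and 707 ≡ 3 (mod 4), so (27/707) = −(707/27).
Reduce top mod 27: now compute (5/27).
Reciprocity: 5 ≡ 1 and 27 ≡ 3 (mod 4), so (5/27) = +(27/5).
Reduce top mod 5: now compute (2/5).
Pull out 2: since 5 ≡ 5 (mod 8), (2/5) = -1.
Reached (1/5) = 1. Collecting the sign flips along the way, the symbol is -1.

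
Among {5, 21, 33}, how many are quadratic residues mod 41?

3

(5/41) = +1 → QR.
(21/41) = +1 → QR.
(33/41) = +1 → QR.
Total quadratic residues among the 3: 3.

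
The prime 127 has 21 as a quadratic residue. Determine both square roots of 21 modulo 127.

Since 127 ≡ 3 (mod 4), a square root of 21 is 21^((127+1)/4) = 21^32 mod 127.
Repeated squaring: 21^2≡60, 21^4≡44, 21^8≡31, 21^16≡72, 21^32≡104 (mod 127).
21^32 = 21^(32) ≡ 104 (mod 127).
Check: 104² = 10816 ≡ 21 (mod 127). The two roots are 23 and 104.

23, 104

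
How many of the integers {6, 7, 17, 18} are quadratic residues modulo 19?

(6/19) = +1 → QR.
(7/19) = +1 → QR.
(17/19) = +1 → QR.
(18/19) = -1 → non-residue.
Total quadratic residues among the 4: 3.

3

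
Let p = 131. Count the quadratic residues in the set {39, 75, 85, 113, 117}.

(39/131) = +1 → QR.
(75/131) = +1 → QR.
(85/131) = -1 → non-residue.
(113/131) = +1 → QR.
(117/131) = +1 → QR.
Total quadratic residues among the 5: 4.

4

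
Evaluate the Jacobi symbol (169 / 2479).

1

Reciprocity: 169 ≡ 1 and 2479 ≡ 3 (mod 4), so (169/2479) = +(2479/169).
Reduce top mod 169: now compute (113/169).
Reciprocity: 113 ≡ 1 and 169 ≡ 1 (mod 4), so (113/169) = +(169/113).
Reduce top mod 113: now compute (56/113).
Pull out 2^3: since 113 ≡ 1 (mod 8), (2/113) = +1, so (2/113)^3 = +1.
Reciprocity: 7 ≡ 3 and 113 ≡ 1 (mod 4), so (7/113) = +(113/7).
Reduce top mod 7: now compute (1/7).
Reached (1/7) = 1. Collecting the sign flips along the way, the symbol is +1.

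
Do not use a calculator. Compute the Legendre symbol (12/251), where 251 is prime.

1

Pull out 2^2: since 251 ≡ 3 (mod 8), (2/251) = -1, so (2/251)^2 = +1.
Reciprocity: 3 ≡ 3 and 251 ≡ 3 (mod 4), so (3/251) = −(251/3).
Reduce top mod 3: now compute (2/3).
Pull out 2: since 3 ≡ 3 (mod 8), (2/3) = -1.
Reached (1/3) = 1. Collecting the sign flips along the way, the symbol is +1.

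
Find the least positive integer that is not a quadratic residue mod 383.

(2/383) = +1, so 2 is a residue.
(3/383) = +1, so 3 is a residue.
(4/383) = +1, so 4 is a residue.
(5/383) = −1, so 5 is the smallest positive non-residue mod 383.

5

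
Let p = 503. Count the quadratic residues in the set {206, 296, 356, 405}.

(206/503) = -1 → non-residue.
(296/503) = -1 → non-residue.
(356/503) = -1 → non-residue.
(405/503) = -1 → non-residue.
Total quadratic residues among the 4: 0.

0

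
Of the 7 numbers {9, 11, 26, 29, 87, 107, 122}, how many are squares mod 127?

(9/127) = +1 → QR.
(11/127) = +1 → QR.
(26/127) = +1 → QR.
(29/127) = -1 → non-residue.
(87/127) = +1 → QR.
(107/127) = +1 → QR.
(122/127) = +1 → QR.
Total quadratic residues among the 7: 6.

6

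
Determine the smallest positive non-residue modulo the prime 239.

7

(2/239) = +1, so 2 is a residue.
(3/239) = +1, so 3 is a residue.
(4/239) = +1, so 4 is a residue.
(5/239) = +1, so 5 is a residue.
(6/239) = +1, so 6 is a residue.
(7/239) = −1, so 7 is the smallest positive non-residue mod 239.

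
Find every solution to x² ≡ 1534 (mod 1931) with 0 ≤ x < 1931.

Since 1931 ≡ 3 (mod 4), a square root of 1534 is 1534^((1931+1)/4) = 1534^483 mod 1931.
Repeated squaring: 1534^2≡1198, 1534^4≡471, 1534^8≡1707, 1534^16≡1901, 1534^32≡900, 1534^64≡911, 1534^128≡1522, 1534^256≡1215 (mod 1931).
1534^483 = 1534^(256+128+64+32+2+1) ≡ 638 (mod 1931).
Check: 638² = 407044 ≡ 1534 (mod 1931). The two roots are 638 and 1293.

638, 1293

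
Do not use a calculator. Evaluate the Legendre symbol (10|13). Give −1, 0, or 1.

1

Euler's criterion: (10/13) ≡ 10^6 (mod 13).
10^2 ≡ 9 (mod 13)
10^4 ≡ 3 (mod 13)
10^6 = 10^(4+2) ≡ 1 (mod 13).
Result is 1, so (10/13) = 1.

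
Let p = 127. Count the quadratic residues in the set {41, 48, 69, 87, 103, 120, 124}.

(41/127) = +1 → QR.
(48/127) = -1 → non-residue.
(69/127) = +1 → QR.
(87/127) = +1 → QR.
(103/127) = +1 → QR.
(120/127) = +1 → QR.
(124/127) = +1 → QR.
Total quadratic residues among the 7: 6.

6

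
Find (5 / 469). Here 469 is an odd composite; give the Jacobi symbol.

Reciprocity: 5 ≡ 1 and 469 ≡ 1 (mod 4), so (5/469) = +(469/5).
Reduce top mod 5: now compute (4/5).
Pull out 2^2: since 5 ≡ 5 (mod 8), (2/5) = -1, so (2/5)^2 = +1.
Reached (1/5) = 1. Collecting the sign flips along the way, the symbol is +1.

1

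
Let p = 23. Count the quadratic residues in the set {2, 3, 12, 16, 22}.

(2/23) = +1 → QR.
(3/23) = +1 → QR.
(12/23) = +1 → QR.
(16/23) = +1 → QR.
(22/23) = -1 → non-residue.
Total quadratic residues among the 5: 4.

4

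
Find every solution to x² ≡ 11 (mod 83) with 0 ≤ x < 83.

29, 54

Since 83 ≡ 3 (mod 4), a square root of 11 is 11^((83+1)/4) = 11^21 mod 83.
Repeated squaring: 11^2≡38, 11^4≡33, 11^8≡10, 11^16≡17 (mod 83).
11^21 = 11^(16+4+1) ≡ 29 (mod 83).
Check: 29² = 841 ≡ 11 (mod 83). The two roots are 29 and 54.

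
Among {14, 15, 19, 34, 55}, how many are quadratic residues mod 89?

(14/89) = -1 → non-residue.
(15/89) = -1 → non-residue.
(19/89) = -1 → non-residue.
(34/89) = +1 → QR.
(55/89) = +1 → QR.
Total quadratic residues among the 5: 2.

2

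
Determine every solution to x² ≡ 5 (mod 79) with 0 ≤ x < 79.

20, 59

Since 79 ≡ 3 (mod 4), a square root of 5 is 5^((79+1)/4) = 5^20 mod 79.
Repeated squaring: 5^2≡25, 5^4≡72, 5^8≡49, 5^16≡31 (mod 79).
5^20 = 5^(16+4) ≡ 20 (mod 79).
Check: 20² = 400 ≡ 5 (mod 79). The two roots are 20 and 59.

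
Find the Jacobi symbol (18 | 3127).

1

Pull out 2: since 3127 ≡ 7 (mod 8), (2/3127) = +1.
Reciprocity: 9 ≡ 1 and 3127 ≡ 3 (mod 4), so (9/3127) = +(3127/9).
Reduce top mod 9: now compute (4/9).
Pull out 2^2: since 9 ≡ 1 (mod 8), (2/9) = +1, so (2/9)^2 = +1.
Reached (1/9) = 1. Collecting the sign flips along the way, the symbol is +1.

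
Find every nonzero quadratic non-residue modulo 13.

Square k = 1,…,6 (k and 13−k give the same square):
1²=1, 2²=4, 3²=9, 4²≡3, 5²≡12, 6²≡10 (mod 13).
The residues are {1, 3, 4, 9, 10, 12}; the non-residues are the remaining 6 nonzero classes.

2, 5, 6, 7, 8, 11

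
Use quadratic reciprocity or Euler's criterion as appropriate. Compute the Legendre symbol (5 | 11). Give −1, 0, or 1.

1

Euler's criterion: (5/11) ≡ 5^5 (mod 11).
5^2 ≡ 3 (mod 11)
5^4 ≡ 9 (mod 11)
5^5 = 5^(4+1) ≡ 1 (mod 11).
Result is 1, so (5/11) = 1.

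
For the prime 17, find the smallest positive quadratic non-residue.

(2/17) = +1, so 2 is a residue.
(3/17) = −1, so 3 is the smallest positive non-residue mod 17.

3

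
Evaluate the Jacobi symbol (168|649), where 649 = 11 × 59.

Pull out 2^3: since 649 ≡ 1 (mod 8), (2/649) = +1, so (2/649)^3 = +1.
Reciprocity: 21 ≡ 1 and 649 ≡ 1 (mod 4), so (21/649) = +(649/21).
Reduce top mod 21: now compute (19/21).
Reciprocity: 19 ≡ 3 and 21 ≡ 1 (mod 4), so (19/21) = +(21/19).
Reduce top mod 19: now compute (2/19).
Pull out 2: since 19 ≡ 3 (mod 8), (2/19) = -1.
Reached (1/19) = 1. Collecting the sign flips along the way, the symbol is -1.

-1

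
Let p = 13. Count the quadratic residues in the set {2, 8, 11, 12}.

1

(2/13) = -1 → non-residue.
(8/13) = -1 → non-residue.
(11/13) = -1 → non-residue.
(12/13) = +1 → QR.
Total quadratic residues among the 4: 1.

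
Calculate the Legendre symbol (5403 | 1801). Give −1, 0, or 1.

0

First reduce: 5403 ≡ 0 (mod 1801).
Top reduces to 0: gcd > 1, so the symbol is 0.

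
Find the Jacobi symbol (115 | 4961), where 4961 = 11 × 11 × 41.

1

Reciprocity: 115 ≡ 3 and 4961 ≡ 1 (mod 4), so (115/4961) = +(4961/115).
Reduce top mod 115: now compute (16/115).
Pull out 2^4: since 115 ≡ 3 (mod 8), (2/115) = -1, so (2/115)^4 = +1.
Reached (1/115) = 1. Collecting the sign flips along the way, the symbol is +1.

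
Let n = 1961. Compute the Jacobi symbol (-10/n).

First reduce: -10 ≡ 1951 (mod 1961).
Reciprocity: 1951 ≡ 3 and 1961 ≡ 1 (mod 4), so (1951/1961) = +(1961/1951).
Reduce top mod 1951: now compute (10/1951).
Pull out 2: since 1951 ≡ 7 (mod 8), (2/1951) = +1.
Reciprocity: 5 ≡ 1 and 1951 ≡ 3 (mod 4), so (5/1951) = +(1951/5).
Reduce top mod 5: now compute (1/5).
Reached (1/5) = 1. Collecting the sign flips along the way, the symbol is +1.

1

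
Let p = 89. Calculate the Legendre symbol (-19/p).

First reduce: -19 ≡ 70 (mod 89).
Pull out 2: since 89 ≡ 1 (mod 8), (2/89) = +1.
Reciprocity: 35 ≡ 3 and 89 ≡ 1 (mod 4), so (35/89) = +(89/35).
Reduce top mod 35: now compute (19/35).
Reciprocity: 19 ≡ 3 and 35 ≡ 3 (mod 4), so (19/35) = −(35/19).
Reduce top mod 19: now compute (16/19).
Pull out 2^4: since 19 ≡ 3 (mod 8), (2/19) = -1, so (2/19)^4 = +1.
Reached (1/19) = 1. Collecting the sign flips along the way, the symbol is -1.

-1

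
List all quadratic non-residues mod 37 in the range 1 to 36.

Square k = 1,…,18 (k and 37−k give the same square):
1²=1, 2²=4, 3²=9, 4²=16, 5²=25, 6²=36, 7²≡12, 8²≡27, 9²≡7, 10²≡26, 11²≡10, 12²≡33, 13²≡21, 14²≡11, 15²≡3, 16²≡34, 17²≡30, 18²≡28 (mod 37).
The residues are {1, 3, 4, 7, 9, 10, 11, 12, 16, 21, 25, 26, 27, 28, 30, 33, 34, 36}; the non-residues are the remaining 18 nonzero classes.

2 5 6 8 13 14 15 17 18 19 20 22 23 24 29 31 32 35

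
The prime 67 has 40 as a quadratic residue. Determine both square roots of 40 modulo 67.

Since 67 ≡ 3 (mod 4), a square root of 40 is 40^((67+1)/4) = 40^17 mod 67.
Repeated squaring: 40^2≡59, 40^4≡64, 40^8≡9, 40^16≡14 (mod 67).
40^17 = 40^(16+1) ≡ 24 (mod 67).
Check: 24² = 576 ≡ 40 (mod 67). The two roots are 24 and 43.

24, 43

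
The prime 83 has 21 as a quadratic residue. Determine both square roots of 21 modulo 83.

41, 42

Since 83 ≡ 3 (mod 4), a square root of 21 is 21^((83+1)/4) = 21^21 mod 83.
Repeated squaring: 21^2≡26, 21^4≡12, 21^8≡61, 21^16≡69 (mod 83).
21^21 = 21^(16+4+1) ≡ 41 (mod 83).
Check: 41² = 1681 ≡ 21 (mod 83). The two roots are 41 and 42.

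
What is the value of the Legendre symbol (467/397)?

-1

First reduce: 467 ≡ 70 (mod 397).
Pull out 2: since 397 ≡ 5 (mod 8), (2/397) = -1.
Reciprocity: 35 ≡ 3 and 397 ≡ 1 (mod 4), so (35/397) = +(397/35).
Reduce top mod 35: now compute (12/35).
Pull out 2^2: since 35 ≡ 3 (mod 8), (2/35) = -1, so (2/35)^2 = +1.
Reciprocity: 3 ≡ 3 and 35 ≡ 3 (mod 4), so (3/35) = −(35/3).
Reduce top mod 3: now compute (2/3).
Pull out 2: since 3 ≡ 3 (mod 8), (2/3) = -1.
Reached (1/3) = 1. Collecting the sign flips along the way, the symbol is -1.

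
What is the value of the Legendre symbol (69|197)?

-1

Reciprocity: 69 ≡ 1 and 197 ≡ 1 (mod 4), so (69/197) = +(197/69).
Reduce top mod 69: now compute (59/69).
Reciprocity: 59 ≡ 3 and 69 ≡ 1 (mod 4), so (59/69) = +(69/59).
Reduce top mod 59: now compute (10/59).
Pull out 2: since 59 ≡ 3 (mod 8), (2/59) = -1.
Reciprocity: 5 ≡ 1 and 59 ≡ 3 (mod 4), so (5/59) = +(59/5).
Reduce top mod 5: now compute (4/5).
Pull out 2^2: since 5 ≡ 5 (mod 8), (2/5) = -1, so (2/5)^2 = +1.
Reached (1/5) = 1. Collecting the sign flips along the way, the symbol is -1.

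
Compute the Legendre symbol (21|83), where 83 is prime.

1

Euler's criterion: (21/83) ≡ 21^41 (mod 83).
21^2 ≡ 26 (mod 83)
21^4 ≡ 12 (mod 83)
21^8 ≡ 61 (mod 83)
21^16 ≡ 69 (mod 83)
21^32 ≡ 30 (mod 83)
21^41 = 21^(32+8+1) ≡ 1 (mod 83).
Result is 1, so (21/83) = 1.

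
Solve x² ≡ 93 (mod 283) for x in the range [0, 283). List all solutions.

35, 248

Since 283 ≡ 3 (mod 4), a square root of 93 is 93^((283+1)/4) = 93^71 mod 283.
Repeated squaring: 93^2≡159, 93^4≡94, 93^8≡63, 93^16≡7, 93^32≡49, 93^64≡137 (mod 283).
93^71 = 93^(64+4+2+1) ≡ 248 (mod 283).
Check: 248² = 61504 ≡ 93 (mod 283). The two roots are 35 and 248.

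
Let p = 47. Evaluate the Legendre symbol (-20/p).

First reduce: -20 ≡ 27 (mod 47).
Reciprocity: 27 ≡ 3 and 47 ≡ 3 (mod 4), so (27/47) = −(47/27).
Reduce top mod 27: now compute (20/27).
Pull out 2^2: since 27 ≡ 3 (mod 8), (2/27) = -1, so (2/27)^2 = +1.
Reciprocity: 5 ≡ 1 and 27 ≡ 3 (mod 4), so (5/27) = +(27/5).
Reduce top mod 5: now compute (2/5).
Pull out 2: since 5 ≡ 5 (mod 8), (2/5) = -1.
Reached (1/5) = 1. Collecting the sign flips along the way, the symbol is +1.

1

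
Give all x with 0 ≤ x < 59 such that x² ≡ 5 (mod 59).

Since 59 ≡ 3 (mod 4), a square root of 5 is 5^((59+1)/4) = 5^15 mod 59.
Repeated squaring: 5^2≡25, 5^4≡35, 5^8≡45 (mod 59).
5^15 = 5^(8+4+2+1) ≡ 51 (mod 59).
Check: 51² = 2601 ≡ 5 (mod 59). The two roots are 8 and 51.

8, 51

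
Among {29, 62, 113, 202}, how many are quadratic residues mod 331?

2

(29/331) = -1 → non-residue.
(62/331) = -1 → non-residue.
(113/331) = +1 → QR.
(202/331) = +1 → QR.
Total quadratic residues among the 4: 2.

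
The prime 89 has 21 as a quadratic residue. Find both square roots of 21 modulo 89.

89 ≡ 1 (mod 4), so we find a root by search.
Trying successive values, 33² = 1089 ≡ 21 (mod 89). The other root is 89 − 33 = 56.

33, 56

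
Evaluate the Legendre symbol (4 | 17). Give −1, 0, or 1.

1

Pull out 2^2: since 17 ≡ 1 (mod 8), (2/17) = +1, so (2/17)^2 = +1.
Reached (1/17) = 1. Collecting the sign flips along the way, the symbol is +1.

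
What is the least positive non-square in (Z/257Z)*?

(2/257) = +1, so 2 is a residue.
(3/257) = −1, so 3 is the smallest positive non-residue mod 257.

3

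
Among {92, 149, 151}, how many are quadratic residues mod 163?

(92/163) = -1 → non-residue.
(149/163) = -1 → non-residue.
(151/163) = +1 → QR.
Total quadratic residues among the 3: 1.

1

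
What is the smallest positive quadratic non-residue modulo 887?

(2/887) = +1, so 2 is a residue.
(3/887) = +1, so 3 is a residue.
(4/887) = +1, so 4 is a residue.
(5/887) = −1, so 5 is the smallest positive non-residue mod 887.

5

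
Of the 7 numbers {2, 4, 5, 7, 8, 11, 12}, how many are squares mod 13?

(2/13) = -1 → non-residue.
(4/13) = +1 → QR.
(5/13) = -1 → non-residue.
(7/13) = -1 → non-residue.
(8/13) = -1 → non-residue.
(11/13) = -1 → non-residue.
(12/13) = +1 → QR.
Total quadratic residues among the 7: 2.

2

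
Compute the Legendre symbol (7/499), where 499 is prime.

-1

Euler's criterion: (7/499) ≡ 7^249 (mod 499).
7^2 ≡ 49 (mod 499)
7^4 ≡ 405 (mod 499)
7^8 ≡ 353 (mod 499)
7^16 ≡ 358 (mod 499)
7^32 ≡ 420 (mod 499)
7^64 ≡ 253 (mod 499)
7^128 ≡ 137 (mod 499)
7^249 = 7^(128+64+32+16+8+1) ≡ 498 (mod 499).
Result is 498 ≡ −1, so (7/499) = −1.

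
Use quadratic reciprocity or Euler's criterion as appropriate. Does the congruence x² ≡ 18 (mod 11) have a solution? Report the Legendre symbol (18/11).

-1

Euler's criterion: (18/11) ≡ 7^5 (mod 11).
7^2 ≡ 5 (mod 11)
7^4 ≡ 3 (mod 11)
7^5 = 7^(4+1) ≡ 10 (mod 11).
Result is 10 ≡ −1, so (18/11) = −1.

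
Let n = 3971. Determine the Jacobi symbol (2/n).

-1

Pull out 2: since 3971 ≡ 3 (mod 8), (2/3971) = -1.
Reached (1/3971) = 1. Collecting the sign flips along the way, the symbol is -1.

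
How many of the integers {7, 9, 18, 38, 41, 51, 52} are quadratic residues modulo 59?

4

(7/59) = +1 → QR.
(9/59) = +1 → QR.
(18/59) = -1 → non-residue.
(38/59) = -1 → non-residue.
(41/59) = +1 → QR.
(51/59) = +1 → QR.
(52/59) = -1 → non-residue.
Total quadratic residues among the 7: 4.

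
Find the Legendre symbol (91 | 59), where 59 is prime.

-1

First reduce: 91 ≡ 32 (mod 59).
Pull out 2^5: since 59 ≡ 3 (mod 8), (2/59) = -1, so (2/59)^5 = -1.
Reached (1/59) = 1. Collecting the sign flips along the way, the symbol is -1.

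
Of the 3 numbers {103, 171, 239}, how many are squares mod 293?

(103/293) = -1 → non-residue.
(171/293) = -1 → non-residue.
(239/293) = +1 → QR.
Total quadratic residues among the 3: 1.

1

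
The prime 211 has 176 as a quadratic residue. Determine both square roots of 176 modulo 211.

78, 133

Since 211 ≡ 3 (mod 4), a square root of 176 is 176^((211+1)/4) = 176^53 mod 211.
Repeated squaring: 176^2≡170, 176^4≡204, 176^8≡49, 176^16≡80, 176^32≡70 (mod 211).
176^53 = 176^(32+16+4+1) ≡ 78 (mod 211).
Check: 78² = 6084 ≡ 176 (mod 211). The two roots are 78 and 133.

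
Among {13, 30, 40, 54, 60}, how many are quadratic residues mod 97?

1

(13/97) = -1 → non-residue.
(30/97) = -1 → non-residue.
(40/97) = -1 → non-residue.
(54/97) = +1 → QR.
(60/97) = -1 → non-residue.
Total quadratic residues among the 5: 1.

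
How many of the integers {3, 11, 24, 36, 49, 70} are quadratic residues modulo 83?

(3/83) = +1 → QR.
(11/83) = +1 → QR.
(24/83) = -1 → non-residue.
(36/83) = +1 → QR.
(49/83) = +1 → QR.
(70/83) = +1 → QR.
Total quadratic residues among the 6: 5.

5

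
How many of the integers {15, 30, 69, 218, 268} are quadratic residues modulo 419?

3

(15/419) = +1 → QR.
(30/419) = -1 → non-residue.
(69/419) = +1 → QR.
(218/419) = +1 → QR.
(268/419) = -1 → non-residue.
Total quadratic residues among the 5: 3.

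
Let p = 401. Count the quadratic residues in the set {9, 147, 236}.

(9/401) = +1 → QR.
(147/401) = -1 → non-residue.
(236/401) = -1 → non-residue.
Total quadratic residues among the 3: 1.

1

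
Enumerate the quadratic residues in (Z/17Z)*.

Square k = 1,…,8 (k and 17−k give the same square):
1²=1, 2²=4, 3²=9, 4²=16, 5²≡8, 6²≡2, 7²≡15, 8²≡13 (mod 17).
So the quadratic residues mod 17 are {1, 2, 4, 8, 9, 13, 15, 16}.

1,2,4,8,9,13,15,16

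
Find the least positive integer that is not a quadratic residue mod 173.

2

(2/173) = −1, so 2 is the smallest positive non-residue mod 173.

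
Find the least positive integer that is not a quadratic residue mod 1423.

(2/1423) = +1, so 2 is a residue.
(3/1423) = −1, so 3 is the smallest positive non-residue mod 1423.

3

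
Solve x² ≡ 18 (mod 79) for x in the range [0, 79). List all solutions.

27, 52

Since 79 ≡ 3 (mod 4), a square root of 18 is 18^((79+1)/4) = 18^20 mod 79.
Repeated squaring: 18^2≡8, 18^4≡64, 18^8≡67, 18^16≡65 (mod 79).
18^20 = 18^(16+4) ≡ 52 (mod 79).
Check: 52² = 2704 ≡ 18 (mod 79). The two roots are 27 and 52.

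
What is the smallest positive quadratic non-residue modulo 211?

(2/211) = −1, so 2 is the smallest positive non-residue mod 211.

2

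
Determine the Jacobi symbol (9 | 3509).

1

Reciprocity: 9 ≡ 1 and 3509 ≡ 1 (mod 4), so (9/3509) = +(3509/9).
Reduce top mod 9: now compute (8/9).
Pull out 2^3: since 9 ≡ 1 (mod 8), (2/9) = +1, so (2/9)^3 = +1.
Reached (1/9) = 1. Collecting the sign flips along the way, the symbol is +1.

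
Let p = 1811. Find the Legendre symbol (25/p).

Reciprocity: 25 ≡ 1 and 1811 ≡ 3 (mod 4), so (25/1811) = +(1811/25).
Reduce top mod 25: now compute (11/25).
Reciprocity: 11 ≡ 3 and 25 ≡ 1 (mod 4), so (11/25) = +(25/11).
Reduce top mod 11: now compute (3/11).
Reciprocity: 3 ≡ 3 and 11 ≡ 3 (mod 4), so (3/11) = −(11/3).
Reduce top mod 3: now compute (2/3).
Pull out 2: since 3 ≡ 3 (mod 8), (2/3) = -1.
Reached (1/3) = 1. Collecting the sign flips along the way, the symbol is +1.

1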